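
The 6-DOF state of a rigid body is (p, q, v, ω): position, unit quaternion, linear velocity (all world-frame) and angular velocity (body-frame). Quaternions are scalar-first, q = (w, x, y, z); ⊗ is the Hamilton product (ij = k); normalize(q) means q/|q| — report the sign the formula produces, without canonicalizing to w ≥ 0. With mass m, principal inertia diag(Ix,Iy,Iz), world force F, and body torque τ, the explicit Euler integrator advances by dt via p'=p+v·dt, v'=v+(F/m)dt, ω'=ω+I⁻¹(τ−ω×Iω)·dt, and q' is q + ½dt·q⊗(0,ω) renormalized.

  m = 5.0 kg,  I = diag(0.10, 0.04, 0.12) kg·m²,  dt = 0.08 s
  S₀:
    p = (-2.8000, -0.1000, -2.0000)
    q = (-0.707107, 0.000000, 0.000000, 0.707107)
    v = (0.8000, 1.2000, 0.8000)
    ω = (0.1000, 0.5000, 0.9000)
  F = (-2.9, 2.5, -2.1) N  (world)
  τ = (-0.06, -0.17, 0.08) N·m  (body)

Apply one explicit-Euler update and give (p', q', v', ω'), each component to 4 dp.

p' = (-2.7360, -0.0040, -1.9360)
q' = (-0.7319, -0.0170, -0.0113, 0.6811)
v' = (0.7536, 1.2400, 0.7664)
ω' = (0.0232, 0.1636, 0.9553)

linear accel F/m = (-0.5800, 0.5000, -0.4200)
new position p' = (-2.7360, -0.0040, -1.9360)
v + (F/m)dt = (0.7536, 1.2400, 0.7664)
precession coupling ω×(Iω) = (0.0360, -0.0018, -0.0030)
(τ − ω×Iω)/I = (-0.9600, -4.2050, 0.6917)
ω' = ω + α·dt = (0.0232, 0.1636, 0.9553)
Hamilton product q⊗(0,ω) = (-0.6363963, -0.4242642, -0.2828428, -0.6363963)
q' = normalize(q + ½dt·q⊗(0,ω)) = (-0.7319, -0.0170, -0.0113, 0.6811)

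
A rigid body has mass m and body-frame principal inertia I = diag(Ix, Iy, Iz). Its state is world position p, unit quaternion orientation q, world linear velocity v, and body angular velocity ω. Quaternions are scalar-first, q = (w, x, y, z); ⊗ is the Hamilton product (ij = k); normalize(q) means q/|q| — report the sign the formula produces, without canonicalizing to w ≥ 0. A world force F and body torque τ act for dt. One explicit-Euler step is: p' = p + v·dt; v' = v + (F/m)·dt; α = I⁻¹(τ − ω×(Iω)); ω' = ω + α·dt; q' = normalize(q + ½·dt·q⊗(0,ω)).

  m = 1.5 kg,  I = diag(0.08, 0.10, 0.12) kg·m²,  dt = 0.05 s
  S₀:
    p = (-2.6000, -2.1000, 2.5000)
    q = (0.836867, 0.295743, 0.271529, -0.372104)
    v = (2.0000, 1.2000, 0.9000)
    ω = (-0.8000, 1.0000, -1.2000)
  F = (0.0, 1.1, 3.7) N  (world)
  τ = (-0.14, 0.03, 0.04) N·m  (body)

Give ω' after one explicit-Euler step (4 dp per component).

ω' = (-0.8725, 1.0342, -1.1767)

ω×(Iω) gyroscopic = (-0.0240, -0.0384, -0.0160)
α = I⁻¹(τ − ω×Iω) = (-1.4500, 0.6840, 0.4667)
ω' = ω + α·dt = (-0.8725, 1.0342, -1.1767)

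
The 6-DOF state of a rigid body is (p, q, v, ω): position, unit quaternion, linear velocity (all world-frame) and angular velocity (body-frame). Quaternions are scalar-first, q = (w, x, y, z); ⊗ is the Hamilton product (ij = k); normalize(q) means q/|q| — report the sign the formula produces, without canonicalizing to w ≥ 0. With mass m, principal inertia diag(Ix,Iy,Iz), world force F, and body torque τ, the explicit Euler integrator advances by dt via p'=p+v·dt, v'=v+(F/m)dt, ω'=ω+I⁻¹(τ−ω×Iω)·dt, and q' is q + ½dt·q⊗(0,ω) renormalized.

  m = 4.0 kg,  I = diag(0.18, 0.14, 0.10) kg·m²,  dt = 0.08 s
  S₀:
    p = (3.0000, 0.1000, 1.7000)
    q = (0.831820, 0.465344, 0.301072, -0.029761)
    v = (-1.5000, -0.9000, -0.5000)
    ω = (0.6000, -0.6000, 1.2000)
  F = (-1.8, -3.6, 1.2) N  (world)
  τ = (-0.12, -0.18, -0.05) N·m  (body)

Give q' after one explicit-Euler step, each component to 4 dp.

2q̇ = q⊗(0,ω) = (-0.0628500, 0.8425218, -1.0753614, 0.5383344)
q' = normalize(q + ½dt·q⊗(0,ω)) = (0.8279, 0.4982, 0.2576, -0.0082)

q' = (0.8279, 0.4982, 0.2576, -0.0082)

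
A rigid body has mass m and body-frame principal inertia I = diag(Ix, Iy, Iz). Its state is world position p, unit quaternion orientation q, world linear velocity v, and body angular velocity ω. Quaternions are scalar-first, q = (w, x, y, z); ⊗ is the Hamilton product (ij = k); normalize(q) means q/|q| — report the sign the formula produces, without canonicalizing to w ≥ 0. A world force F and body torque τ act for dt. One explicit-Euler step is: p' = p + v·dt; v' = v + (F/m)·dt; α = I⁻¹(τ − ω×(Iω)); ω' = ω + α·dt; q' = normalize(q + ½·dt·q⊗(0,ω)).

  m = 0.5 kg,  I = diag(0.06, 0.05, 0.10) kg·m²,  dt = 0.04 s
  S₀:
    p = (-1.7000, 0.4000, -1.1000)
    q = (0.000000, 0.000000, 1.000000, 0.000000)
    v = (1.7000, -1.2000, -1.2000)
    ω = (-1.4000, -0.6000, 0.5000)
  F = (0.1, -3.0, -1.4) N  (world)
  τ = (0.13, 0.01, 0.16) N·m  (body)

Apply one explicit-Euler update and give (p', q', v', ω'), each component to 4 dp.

new position p' = (-1.6320, 0.3520, -1.1480)
v' = v + a·dt = (1.7080, -1.4400, -1.3120)
α = I⁻¹(τ − ω×Iω) = (2.4167, -0.3600, 1.6840)
ω + α·dt = (-1.3033, -0.6144, 0.5674)
q⊗(0,ω) = (0.6000000, 0.5000000, 0.0000000, 1.4000000)
q' = normalize(q + ½dt·q⊗(0,ω)) = (0.0120, 0.0100, 0.9995, 0.0280)

p' = (-1.6320, 0.3520, -1.1480)
q' = (0.0120, 0.0100, 0.9995, 0.0280)
v' = (1.7080, -1.4400, -1.3120)
ω' = (-1.3033, -0.6144, 0.5674)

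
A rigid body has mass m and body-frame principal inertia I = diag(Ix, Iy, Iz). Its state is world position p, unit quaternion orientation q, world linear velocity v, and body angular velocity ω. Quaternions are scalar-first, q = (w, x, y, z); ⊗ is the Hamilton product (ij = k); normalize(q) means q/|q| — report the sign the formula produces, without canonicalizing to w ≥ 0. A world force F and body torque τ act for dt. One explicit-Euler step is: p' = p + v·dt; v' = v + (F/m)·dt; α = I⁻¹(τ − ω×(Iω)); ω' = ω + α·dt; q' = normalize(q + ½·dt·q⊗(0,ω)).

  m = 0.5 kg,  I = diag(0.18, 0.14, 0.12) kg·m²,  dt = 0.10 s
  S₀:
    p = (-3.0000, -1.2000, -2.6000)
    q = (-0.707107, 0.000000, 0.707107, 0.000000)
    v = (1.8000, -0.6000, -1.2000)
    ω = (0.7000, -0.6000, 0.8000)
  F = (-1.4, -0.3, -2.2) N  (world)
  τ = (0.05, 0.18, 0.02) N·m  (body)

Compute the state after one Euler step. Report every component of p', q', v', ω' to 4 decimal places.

a = (-2.8000, -0.6000, -4.4000)
p + v·dt = (-2.8200, -1.2600, -2.7200)
v + (F/m)dt = (1.5200, -0.6600, -1.6400)
ω×(Iω) gyroscopic = (0.0096, 0.0336, 0.0168)
(τ − ω×Iω)/I = (0.2244, 1.0457, 0.0267)
new body rate ω' = (0.7224, -0.4954, 0.8027)
Hamilton product q⊗(0,ω) = (0.4242642, 0.0707107, 0.4242642, -1.0606605)
q' = normalize(q + ½dt·q⊗(0,ω)) = (-0.6846, 0.0035, 0.7270, -0.0529)

p' = (-2.8200, -1.2600, -2.7200)
q' = (-0.6846, 0.0035, 0.7270, -0.0529)
v' = (1.5200, -0.6600, -1.6400)
ω' = (0.7224, -0.4954, 0.8027)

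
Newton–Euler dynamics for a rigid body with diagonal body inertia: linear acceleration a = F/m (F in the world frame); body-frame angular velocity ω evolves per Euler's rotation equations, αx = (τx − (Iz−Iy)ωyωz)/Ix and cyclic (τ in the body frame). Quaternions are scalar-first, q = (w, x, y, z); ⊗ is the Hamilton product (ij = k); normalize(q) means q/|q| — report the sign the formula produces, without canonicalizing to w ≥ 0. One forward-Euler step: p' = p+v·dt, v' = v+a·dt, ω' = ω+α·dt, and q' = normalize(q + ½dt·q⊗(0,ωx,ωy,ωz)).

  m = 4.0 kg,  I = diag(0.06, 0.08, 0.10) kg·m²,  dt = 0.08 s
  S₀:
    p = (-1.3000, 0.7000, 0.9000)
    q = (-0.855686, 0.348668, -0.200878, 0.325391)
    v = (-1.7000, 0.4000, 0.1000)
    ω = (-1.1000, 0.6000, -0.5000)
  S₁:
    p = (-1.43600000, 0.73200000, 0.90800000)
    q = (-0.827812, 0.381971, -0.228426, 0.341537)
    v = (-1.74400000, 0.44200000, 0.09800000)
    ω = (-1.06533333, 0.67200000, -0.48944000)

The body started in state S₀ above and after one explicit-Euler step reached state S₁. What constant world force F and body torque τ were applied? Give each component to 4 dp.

F = (-2.2000, 2.1000, -0.1000)
τ = (0.0200, 0.0500, 0.0000)

velocity change Δv = (-0.04400000, 0.04200000, -0.00200000)
applied force F = (-2.2000, 2.1000, -0.1000)
rate change Δω = (0.03466667, 0.07200000, 0.01056000)
ω₀×(Iω₀) = (-0.0060, -0.0220, -0.0132)
τ = I·(Δω/dt) + ω₀×(Iω₀) = (0.0200, 0.0500, 0.0000)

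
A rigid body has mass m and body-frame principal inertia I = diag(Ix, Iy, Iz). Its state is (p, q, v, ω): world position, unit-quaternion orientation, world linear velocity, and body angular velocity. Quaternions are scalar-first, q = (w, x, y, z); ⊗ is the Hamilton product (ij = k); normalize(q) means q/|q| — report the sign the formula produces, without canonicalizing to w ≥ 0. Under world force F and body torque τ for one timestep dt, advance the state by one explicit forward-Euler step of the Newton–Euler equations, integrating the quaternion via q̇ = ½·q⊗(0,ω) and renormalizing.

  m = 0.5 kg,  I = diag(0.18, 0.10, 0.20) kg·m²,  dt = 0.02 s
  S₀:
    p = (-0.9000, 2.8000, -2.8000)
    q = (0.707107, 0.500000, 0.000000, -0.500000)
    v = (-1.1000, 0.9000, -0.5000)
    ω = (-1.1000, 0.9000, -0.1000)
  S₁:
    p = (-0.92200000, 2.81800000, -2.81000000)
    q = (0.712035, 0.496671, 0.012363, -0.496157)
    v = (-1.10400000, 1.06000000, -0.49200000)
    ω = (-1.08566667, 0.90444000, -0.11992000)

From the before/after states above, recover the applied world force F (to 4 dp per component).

velocity change Δv = (-0.00400000, 0.16000000, 0.00800000)
applied force F = (-0.1000, 4.0000, 0.2000)

F = (-0.1000, 4.0000, 0.2000)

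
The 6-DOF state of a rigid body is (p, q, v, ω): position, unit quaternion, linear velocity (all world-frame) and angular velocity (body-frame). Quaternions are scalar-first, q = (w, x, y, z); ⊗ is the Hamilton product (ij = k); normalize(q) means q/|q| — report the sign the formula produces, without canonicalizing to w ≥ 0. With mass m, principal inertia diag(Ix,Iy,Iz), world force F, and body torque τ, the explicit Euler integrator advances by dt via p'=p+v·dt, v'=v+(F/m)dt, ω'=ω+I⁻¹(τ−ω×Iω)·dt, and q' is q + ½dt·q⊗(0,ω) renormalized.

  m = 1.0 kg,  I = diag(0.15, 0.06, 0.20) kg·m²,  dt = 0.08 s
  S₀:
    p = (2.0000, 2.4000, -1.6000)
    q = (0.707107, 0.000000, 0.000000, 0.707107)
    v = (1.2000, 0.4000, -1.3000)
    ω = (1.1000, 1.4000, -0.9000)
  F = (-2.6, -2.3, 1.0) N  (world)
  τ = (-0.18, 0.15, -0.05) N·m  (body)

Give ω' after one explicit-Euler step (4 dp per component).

gyro term ω×Iω = (-0.1764, 0.0495, -0.1386)
(τ − ω×Iω)/I = (-0.0240, 1.6750, 0.4430)
ω' = ω + α·dt = (1.0981, 1.5340, -0.8646)

ω' = (1.0981, 1.5340, -0.8646)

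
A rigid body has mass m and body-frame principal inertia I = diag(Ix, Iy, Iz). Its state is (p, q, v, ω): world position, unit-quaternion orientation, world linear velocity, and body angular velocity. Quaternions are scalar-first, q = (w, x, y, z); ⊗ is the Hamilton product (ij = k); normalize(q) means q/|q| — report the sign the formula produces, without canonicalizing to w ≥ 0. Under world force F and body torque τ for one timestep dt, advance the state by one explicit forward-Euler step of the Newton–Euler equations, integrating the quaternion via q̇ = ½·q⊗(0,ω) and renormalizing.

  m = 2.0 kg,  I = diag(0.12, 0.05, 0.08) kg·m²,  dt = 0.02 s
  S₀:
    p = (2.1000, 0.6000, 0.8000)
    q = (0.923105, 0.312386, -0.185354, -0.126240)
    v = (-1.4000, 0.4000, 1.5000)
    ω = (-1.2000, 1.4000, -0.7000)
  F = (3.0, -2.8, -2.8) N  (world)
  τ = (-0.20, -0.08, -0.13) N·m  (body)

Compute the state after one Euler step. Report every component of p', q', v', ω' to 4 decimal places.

(τ − ω×Iω)/I = (-1.4217, -2.2720, -3.0950)
new body rate ω' = (-1.2284, 1.3546, -0.7619)
q⊗(0,ω) = (0.5459908, -0.8012422, 1.6625052, -0.4312579)
q + ½dt·q⊗(0,ω), renormalized = (0.9284, 0.3043, -0.1687, -0.1305)
a = (1.5000, -1.4000, -1.4000)
p + v·dt = (2.0720, 0.6080, 0.8300)
v + (F/m)dt = (-1.3700, 0.3720, 1.4720)

p' = (2.0720, 0.6080, 0.8300)
q' = (0.9284, 0.3043, -0.1687, -0.1305)
v' = (-1.3700, 0.3720, 1.4720)
ω' = (-1.2284, 1.3546, -0.7619)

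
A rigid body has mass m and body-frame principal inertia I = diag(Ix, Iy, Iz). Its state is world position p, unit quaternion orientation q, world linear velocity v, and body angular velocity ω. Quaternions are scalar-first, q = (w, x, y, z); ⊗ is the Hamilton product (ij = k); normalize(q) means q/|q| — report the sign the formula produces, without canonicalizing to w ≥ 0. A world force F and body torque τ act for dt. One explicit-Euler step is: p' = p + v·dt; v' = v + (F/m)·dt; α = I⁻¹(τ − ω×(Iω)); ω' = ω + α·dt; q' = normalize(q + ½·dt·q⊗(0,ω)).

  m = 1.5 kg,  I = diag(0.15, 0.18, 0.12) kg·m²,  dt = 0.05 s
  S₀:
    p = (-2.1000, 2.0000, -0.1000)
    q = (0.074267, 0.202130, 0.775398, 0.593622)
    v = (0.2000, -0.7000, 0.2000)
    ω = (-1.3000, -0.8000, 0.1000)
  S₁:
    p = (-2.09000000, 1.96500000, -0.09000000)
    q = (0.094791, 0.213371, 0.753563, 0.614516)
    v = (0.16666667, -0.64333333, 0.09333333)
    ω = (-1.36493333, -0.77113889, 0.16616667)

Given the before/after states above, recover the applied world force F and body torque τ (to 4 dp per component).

F = (-1.0000, 1.7000, -3.2000)
τ = (-0.1900, 0.1000, 0.1900)

rate change Δω = (-0.06493333, 0.02886111, 0.06616667)
precession coupling = (0.0048, -0.0039, 0.0312)
applied torque τ = (-0.1900, 0.1000, 0.1900)
Δv = v₁−v₀ = (-0.03333333, 0.05666667, -0.10666667)
F = m·Δv/dt = (-1.0000, 1.7000, -3.2000)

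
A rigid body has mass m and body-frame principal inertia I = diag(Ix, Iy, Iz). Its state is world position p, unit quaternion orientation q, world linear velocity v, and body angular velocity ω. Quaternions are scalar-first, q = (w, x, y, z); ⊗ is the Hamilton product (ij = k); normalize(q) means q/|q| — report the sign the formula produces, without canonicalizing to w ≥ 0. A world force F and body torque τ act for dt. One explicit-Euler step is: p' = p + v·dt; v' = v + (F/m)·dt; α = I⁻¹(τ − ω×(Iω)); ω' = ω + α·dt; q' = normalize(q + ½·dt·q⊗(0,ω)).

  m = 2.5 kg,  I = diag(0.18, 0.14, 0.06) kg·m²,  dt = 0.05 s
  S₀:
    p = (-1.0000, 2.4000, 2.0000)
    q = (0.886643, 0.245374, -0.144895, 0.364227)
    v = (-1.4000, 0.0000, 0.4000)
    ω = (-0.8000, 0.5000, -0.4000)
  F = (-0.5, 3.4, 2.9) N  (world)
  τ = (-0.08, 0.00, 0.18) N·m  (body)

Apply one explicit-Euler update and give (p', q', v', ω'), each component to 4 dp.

ω×(Iω) gyroscopic = (0.0160, 0.0384, 0.0160)
α = I⁻¹(τ − ω×Iω) = (-0.5333, -0.2743, 2.7333)
new body rate ω' = (-0.8267, 0.4863, -0.2633)
q⊗(0,ω) = (0.4144375, -0.8334699, 0.2500895, -0.3478862)
q' = normalize(q + ½dt·q⊗(0,ω)) = (0.8967, 0.2245, -0.1386, 0.3554)
linear accel F/m = (-0.2000, 1.3600, 1.1600)
p + v·dt = (-1.0700, 2.4000, 2.0200)
v + (F/m)dt = (-1.4100, 0.0680, 0.4580)

p' = (-1.0700, 2.4000, 2.0200)
q' = (0.8967, 0.2245, -0.1386, 0.3554)
v' = (-1.4100, 0.0680, 0.4580)
ω' = (-0.8267, 0.4863, -0.2633)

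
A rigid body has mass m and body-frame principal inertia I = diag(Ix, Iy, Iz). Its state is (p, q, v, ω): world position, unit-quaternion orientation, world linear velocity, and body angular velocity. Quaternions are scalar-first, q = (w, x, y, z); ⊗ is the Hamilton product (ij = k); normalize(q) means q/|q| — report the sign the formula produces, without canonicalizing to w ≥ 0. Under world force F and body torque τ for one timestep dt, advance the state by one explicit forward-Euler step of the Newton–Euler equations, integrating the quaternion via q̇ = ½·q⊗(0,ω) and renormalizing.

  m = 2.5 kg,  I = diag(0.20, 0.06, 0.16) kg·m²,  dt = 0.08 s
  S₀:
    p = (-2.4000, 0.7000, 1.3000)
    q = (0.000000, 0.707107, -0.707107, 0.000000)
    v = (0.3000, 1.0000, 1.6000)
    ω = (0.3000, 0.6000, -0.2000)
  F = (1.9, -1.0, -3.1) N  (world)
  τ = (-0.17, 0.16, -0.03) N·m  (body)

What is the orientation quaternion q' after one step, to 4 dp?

q⊗(0,ω) = (0.2121321, 0.1414214, 0.1414214, 0.6363963)
q' = normalize(q + ½dt·q⊗(0,ω)) = (0.0085, 0.7125, -0.7012, 0.0254)

q' = (0.0085, 0.7125, -0.7012, 0.0254)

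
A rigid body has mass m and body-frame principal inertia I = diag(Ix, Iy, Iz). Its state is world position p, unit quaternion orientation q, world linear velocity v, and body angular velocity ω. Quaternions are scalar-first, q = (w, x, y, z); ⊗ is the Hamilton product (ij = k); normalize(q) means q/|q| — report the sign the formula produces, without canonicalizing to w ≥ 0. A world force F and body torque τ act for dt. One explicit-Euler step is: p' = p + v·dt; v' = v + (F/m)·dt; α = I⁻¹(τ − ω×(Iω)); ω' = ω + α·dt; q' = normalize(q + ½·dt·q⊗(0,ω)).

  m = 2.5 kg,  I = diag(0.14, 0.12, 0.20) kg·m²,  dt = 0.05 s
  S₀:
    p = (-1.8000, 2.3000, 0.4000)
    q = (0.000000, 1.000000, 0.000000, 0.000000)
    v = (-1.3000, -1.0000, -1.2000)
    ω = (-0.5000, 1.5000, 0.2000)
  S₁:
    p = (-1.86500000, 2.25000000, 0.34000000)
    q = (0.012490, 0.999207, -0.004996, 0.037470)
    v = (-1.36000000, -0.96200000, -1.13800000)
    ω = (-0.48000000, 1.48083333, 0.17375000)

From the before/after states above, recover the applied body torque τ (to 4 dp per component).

rate change Δω = (0.02000000, -0.01916667, -0.02625000)
I·α + gyro = (0.0800, -0.0400, -0.0900)

τ = (0.0800, -0.0400, -0.0900)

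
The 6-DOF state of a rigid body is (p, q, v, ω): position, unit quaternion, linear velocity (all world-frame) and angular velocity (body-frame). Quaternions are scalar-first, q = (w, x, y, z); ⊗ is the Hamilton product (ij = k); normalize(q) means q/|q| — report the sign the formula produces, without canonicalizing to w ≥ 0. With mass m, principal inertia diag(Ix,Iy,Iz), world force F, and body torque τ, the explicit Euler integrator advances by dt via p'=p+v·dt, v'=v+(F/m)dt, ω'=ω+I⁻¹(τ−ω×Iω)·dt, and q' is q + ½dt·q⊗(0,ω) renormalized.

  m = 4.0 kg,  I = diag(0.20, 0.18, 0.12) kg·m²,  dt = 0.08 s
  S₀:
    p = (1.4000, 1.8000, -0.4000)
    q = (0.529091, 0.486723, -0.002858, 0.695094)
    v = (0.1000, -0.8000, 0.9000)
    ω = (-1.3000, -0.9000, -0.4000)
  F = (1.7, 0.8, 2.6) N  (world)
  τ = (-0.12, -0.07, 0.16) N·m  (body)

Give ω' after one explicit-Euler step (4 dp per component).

ω' = (-1.3394, -0.9496, -0.2777)

ω×(Iω) gyroscopic = (-0.0216, 0.0416, -0.0234)
α = I⁻¹(τ − ω×Iω) = (-0.4920, -0.6200, 1.5283)
ω' = ω + α·dt = (-1.3394, -0.9496, -0.2777)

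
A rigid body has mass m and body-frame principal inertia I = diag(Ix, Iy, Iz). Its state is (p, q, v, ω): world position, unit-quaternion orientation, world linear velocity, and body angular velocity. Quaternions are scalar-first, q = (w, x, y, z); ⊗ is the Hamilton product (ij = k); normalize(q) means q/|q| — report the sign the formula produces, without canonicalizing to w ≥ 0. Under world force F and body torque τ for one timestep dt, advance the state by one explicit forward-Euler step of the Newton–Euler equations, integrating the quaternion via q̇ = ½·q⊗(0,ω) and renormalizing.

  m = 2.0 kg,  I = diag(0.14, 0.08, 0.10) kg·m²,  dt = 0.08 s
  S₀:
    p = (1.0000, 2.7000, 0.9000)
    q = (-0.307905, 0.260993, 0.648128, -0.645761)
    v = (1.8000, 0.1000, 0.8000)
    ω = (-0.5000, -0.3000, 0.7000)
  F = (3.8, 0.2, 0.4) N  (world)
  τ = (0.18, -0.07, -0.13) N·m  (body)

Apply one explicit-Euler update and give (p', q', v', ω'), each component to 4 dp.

precession coupling ω×(Iω) = (-0.0042, -0.0140, -0.0090)
(τ − ω×Iω)/I = (1.3157, -0.7000, -1.2100)
new body rate ω' = (-0.3947, -0.3560, 0.6032)
Hamilton product q⊗(0,ω) = (0.7769676, 0.4139138, 0.2325569, 0.0302326)
q' = normalize(q + ½dt·q⊗(0,ω)) = (-0.2766, 0.2774, 0.6570, -0.6441)
a = F/m = (1.9000, 0.1000, 0.2000)
new position p' = (1.1440, 2.7080, 0.9640)
v + (F/m)dt = (1.9520, 0.1080, 0.8160)

p' = (1.1440, 2.7080, 0.9640)
q' = (-0.2766, 0.2774, 0.6570, -0.6441)
v' = (1.9520, 0.1080, 0.8160)
ω' = (-0.3947, -0.3560, 0.6032)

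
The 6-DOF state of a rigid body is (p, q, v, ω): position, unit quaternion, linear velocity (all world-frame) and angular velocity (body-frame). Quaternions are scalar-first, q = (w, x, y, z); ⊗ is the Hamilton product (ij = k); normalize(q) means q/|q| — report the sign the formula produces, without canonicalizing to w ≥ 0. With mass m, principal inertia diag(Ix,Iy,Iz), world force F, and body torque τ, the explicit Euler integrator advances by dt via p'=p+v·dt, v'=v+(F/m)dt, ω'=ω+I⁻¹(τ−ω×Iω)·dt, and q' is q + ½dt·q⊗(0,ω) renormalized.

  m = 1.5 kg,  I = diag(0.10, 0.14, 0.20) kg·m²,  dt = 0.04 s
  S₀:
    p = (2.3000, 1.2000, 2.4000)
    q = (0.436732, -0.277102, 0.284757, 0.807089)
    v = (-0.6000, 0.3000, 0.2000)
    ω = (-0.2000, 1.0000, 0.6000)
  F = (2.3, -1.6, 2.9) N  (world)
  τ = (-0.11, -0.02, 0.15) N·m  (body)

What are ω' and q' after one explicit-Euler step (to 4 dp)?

ω' = (-0.2584, 0.9909, 0.6316)
q' = (0.4201, -0.2915, 0.2935, 0.8077)

gyro term ω×Iω = (0.0360, 0.0120, -0.0080)
α = I⁻¹(τ − ω×Iω) = (-1.4600, -0.2286, 0.7900)
ω + α·dt = (-0.2584, 0.9909, 0.6316)
Hamilton product q⊗(0,ω) = (-0.8244308, -0.7235812, 0.4415754, 0.0418886)
updated quaternion q' = (0.4201, -0.2915, 0.2935, 0.8077)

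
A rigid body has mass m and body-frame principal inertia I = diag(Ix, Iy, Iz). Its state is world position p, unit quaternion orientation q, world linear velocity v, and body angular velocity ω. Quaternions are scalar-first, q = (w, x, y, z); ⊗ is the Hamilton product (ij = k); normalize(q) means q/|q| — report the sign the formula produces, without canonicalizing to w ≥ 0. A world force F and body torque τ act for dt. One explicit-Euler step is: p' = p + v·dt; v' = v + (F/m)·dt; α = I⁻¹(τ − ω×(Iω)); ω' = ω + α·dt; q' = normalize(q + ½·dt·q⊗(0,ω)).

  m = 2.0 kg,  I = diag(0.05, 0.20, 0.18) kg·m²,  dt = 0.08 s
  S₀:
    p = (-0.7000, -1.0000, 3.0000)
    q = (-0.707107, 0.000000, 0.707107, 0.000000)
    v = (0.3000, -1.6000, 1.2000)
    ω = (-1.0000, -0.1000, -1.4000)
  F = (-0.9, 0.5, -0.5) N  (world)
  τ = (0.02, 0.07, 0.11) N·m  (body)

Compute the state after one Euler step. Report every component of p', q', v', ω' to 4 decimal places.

a = (-0.4500, 0.2500, -0.2500)
new position p' = (-0.6760, -1.1280, 3.0960)
v' = v + a·dt = (0.2640, -1.5800, 1.1800)
angular accel α = (0.4560, 1.2600, 0.5278)
ω + α·dt = (-0.9635, 0.0008, -1.3578)
q⊗(0,ω) = (0.0707107, -0.2828428, 0.0707107, 1.6970568)
q + ½dt·q⊗(0,ω), renormalized = (-0.7026, -0.0113, 0.7083, 0.0677)

p' = (-0.6760, -1.1280, 3.0960)
q' = (-0.7026, -0.0113, 0.7083, 0.0677)
v' = (0.2640, -1.5800, 1.1800)
ω' = (-0.9635, 0.0008, -1.3578)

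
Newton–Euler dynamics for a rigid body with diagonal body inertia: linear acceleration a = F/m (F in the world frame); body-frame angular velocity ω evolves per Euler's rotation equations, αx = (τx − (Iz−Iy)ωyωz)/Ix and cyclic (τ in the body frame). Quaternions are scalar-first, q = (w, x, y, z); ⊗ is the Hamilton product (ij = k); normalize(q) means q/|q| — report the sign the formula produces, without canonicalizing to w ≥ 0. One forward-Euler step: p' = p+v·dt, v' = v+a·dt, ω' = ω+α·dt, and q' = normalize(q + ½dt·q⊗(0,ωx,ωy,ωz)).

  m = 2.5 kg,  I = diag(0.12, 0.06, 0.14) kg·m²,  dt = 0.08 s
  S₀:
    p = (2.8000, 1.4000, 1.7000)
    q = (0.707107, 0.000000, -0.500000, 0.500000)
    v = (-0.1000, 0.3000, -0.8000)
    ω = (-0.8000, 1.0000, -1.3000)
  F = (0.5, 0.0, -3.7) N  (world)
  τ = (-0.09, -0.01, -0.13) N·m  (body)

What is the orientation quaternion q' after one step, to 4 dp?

q' = (0.7511, -0.0166, -0.4864, 0.4460)

2q̇ = q⊗(0,ω) = (1.1500000, -0.4156856, 0.3071070, -1.3192391)
q' = normalize(q + ½dt·q⊗(0,ω)) = (0.7511, -0.0166, -0.4864, 0.4460)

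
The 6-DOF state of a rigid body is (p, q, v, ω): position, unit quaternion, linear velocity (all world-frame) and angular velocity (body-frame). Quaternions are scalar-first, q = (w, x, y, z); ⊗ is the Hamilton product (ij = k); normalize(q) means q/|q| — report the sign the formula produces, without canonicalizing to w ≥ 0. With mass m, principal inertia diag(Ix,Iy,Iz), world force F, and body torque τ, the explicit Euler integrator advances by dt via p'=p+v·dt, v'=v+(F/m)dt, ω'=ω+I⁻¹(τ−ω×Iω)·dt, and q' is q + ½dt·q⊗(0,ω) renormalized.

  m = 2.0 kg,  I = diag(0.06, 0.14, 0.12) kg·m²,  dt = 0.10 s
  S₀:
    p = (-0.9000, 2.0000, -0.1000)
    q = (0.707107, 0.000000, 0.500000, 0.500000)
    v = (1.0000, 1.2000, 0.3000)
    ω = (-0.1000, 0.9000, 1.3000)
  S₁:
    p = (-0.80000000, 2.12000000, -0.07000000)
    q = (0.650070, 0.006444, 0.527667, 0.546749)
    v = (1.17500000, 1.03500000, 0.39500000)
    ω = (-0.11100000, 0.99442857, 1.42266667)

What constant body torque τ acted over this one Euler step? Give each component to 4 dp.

τ = (-0.0300, 0.1400, 0.1400)

Δω = ω₁−ω₀ = (-0.01100000, 0.09442857, 0.12266667)
I·α + gyro = (-0.0300, 0.1400, 0.1400)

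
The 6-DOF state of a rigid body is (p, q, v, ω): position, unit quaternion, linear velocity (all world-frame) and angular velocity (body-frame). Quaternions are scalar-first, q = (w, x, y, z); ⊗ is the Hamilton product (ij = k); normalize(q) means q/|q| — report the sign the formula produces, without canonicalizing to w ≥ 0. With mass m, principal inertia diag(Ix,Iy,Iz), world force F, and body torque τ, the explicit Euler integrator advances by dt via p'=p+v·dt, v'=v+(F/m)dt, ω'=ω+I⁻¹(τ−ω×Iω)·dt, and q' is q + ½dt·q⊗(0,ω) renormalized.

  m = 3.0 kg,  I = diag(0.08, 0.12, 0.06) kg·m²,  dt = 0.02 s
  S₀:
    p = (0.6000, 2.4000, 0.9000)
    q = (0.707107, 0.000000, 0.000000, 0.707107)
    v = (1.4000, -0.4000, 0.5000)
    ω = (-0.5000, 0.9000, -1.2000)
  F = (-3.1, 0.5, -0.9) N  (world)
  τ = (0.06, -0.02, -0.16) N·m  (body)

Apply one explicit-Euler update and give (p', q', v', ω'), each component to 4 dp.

ω×(Iω) gyroscopic = (0.0648, 0.0120, -0.0180)
(τ − ω×Iω)/I = (-0.0600, -0.2667, -2.3667)
ω' = ω + α·dt = (-0.5012, 0.8947, -1.2473)
q⊗(0,ω) = (0.8485284, -0.9899498, 0.2828428, -0.8485284)
q' = normalize(q + ½dt·q⊗(0,ω)) = (0.7155, -0.0099, 0.0028, 0.6985)
a = F/m = (-1.0333, 0.1667, -0.3000)
p' = p + v·dt = (0.6280, 2.3920, 0.9100)
v' = v + a·dt = (1.3793, -0.3967, 0.4940)

p' = (0.6280, 2.3920, 0.9100)
q' = (0.7155, -0.0099, 0.0028, 0.6985)
v' = (1.3793, -0.3967, 0.4940)
ω' = (-0.5012, 0.8947, -1.2473)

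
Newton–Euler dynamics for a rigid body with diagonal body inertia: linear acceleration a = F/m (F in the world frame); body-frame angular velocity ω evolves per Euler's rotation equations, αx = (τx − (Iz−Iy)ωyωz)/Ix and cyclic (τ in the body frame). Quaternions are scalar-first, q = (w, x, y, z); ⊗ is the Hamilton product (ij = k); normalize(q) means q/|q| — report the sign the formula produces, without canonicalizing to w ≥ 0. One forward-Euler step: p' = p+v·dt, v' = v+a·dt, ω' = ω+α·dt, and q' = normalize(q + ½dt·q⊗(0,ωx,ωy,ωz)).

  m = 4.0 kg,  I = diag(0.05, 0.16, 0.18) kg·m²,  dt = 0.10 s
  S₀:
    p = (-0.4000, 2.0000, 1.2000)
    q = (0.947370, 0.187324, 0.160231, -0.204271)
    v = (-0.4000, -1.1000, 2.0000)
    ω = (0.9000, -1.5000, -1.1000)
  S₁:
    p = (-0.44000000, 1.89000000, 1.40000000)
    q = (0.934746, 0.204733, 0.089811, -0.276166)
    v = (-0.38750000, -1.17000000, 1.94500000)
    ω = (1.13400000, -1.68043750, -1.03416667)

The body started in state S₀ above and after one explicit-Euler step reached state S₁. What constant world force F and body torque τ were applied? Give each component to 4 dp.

F = (0.5000, -2.8000, -2.2000)
τ = (0.1500, -0.1600, -0.0300)

velocity change Δv = (0.01250000, -0.07000000, -0.05500000)
m·(v₁−v₀)/dt = (0.5000, -2.8000, -2.2000)
Δω = ω₁−ω₀ = (0.23400000, -0.18043750, 0.06583333)
precession coupling = (0.0330, 0.1287, -0.1485)
applied torque τ = (0.1500, -0.1600, -0.0300)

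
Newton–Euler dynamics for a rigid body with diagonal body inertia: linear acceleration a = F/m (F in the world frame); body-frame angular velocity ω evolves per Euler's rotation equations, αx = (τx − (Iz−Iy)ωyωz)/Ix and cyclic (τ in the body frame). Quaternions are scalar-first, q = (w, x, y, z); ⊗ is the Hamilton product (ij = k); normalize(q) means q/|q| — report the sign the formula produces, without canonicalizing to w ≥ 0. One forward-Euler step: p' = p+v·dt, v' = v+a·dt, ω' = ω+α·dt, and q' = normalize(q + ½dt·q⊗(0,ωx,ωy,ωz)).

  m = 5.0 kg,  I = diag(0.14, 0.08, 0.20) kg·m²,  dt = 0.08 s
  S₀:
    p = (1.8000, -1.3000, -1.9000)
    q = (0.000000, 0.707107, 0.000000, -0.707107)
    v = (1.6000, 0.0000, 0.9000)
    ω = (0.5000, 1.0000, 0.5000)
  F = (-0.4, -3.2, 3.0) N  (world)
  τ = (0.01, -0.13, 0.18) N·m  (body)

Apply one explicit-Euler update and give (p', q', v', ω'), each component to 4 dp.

p' = p + v·dt = (1.9280, -1.3000, -1.8280)
new velocity v' = (1.5936, -0.0512, 0.9480)
precession coupling ω×(Iω) = (0.0600, -0.0150, -0.0300)
α = I⁻¹(τ − ω×Iω) = (-0.3571, -1.4375, 1.0500)
ω + α·dt = (0.4714, 0.8850, 0.5840)
2q̇ = q⊗(0,ω) = (0.0000000, 0.7071070, -0.7071070, 0.7071070)
updated quaternion q' = (0.0000, 0.7345, -0.0283, -0.6780)

p' = (1.9280, -1.3000, -1.8280)
q' = (0.0000, 0.7345, -0.0283, -0.6780)
v' = (1.5936, -0.0512, 0.9480)
ω' = (0.4714, 0.8850, 0.5840)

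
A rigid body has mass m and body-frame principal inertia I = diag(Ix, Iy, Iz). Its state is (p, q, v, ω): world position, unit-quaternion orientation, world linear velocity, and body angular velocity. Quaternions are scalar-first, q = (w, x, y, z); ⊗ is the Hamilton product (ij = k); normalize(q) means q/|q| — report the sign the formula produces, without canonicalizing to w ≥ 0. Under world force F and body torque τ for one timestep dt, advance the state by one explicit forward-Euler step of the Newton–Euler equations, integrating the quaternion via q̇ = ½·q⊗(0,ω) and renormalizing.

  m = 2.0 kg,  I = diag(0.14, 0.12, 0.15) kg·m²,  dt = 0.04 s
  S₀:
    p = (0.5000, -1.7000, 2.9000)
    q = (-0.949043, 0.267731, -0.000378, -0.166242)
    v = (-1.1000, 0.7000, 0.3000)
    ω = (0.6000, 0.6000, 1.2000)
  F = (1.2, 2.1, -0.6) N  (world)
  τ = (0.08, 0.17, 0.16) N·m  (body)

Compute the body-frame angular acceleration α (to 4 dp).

gyro term ω×Iω = (0.0216, -0.0072, -0.0072)
α = I⁻¹(τ − ω×Iω) = (0.4171, 1.4767, 1.1147)

α = (0.4171, 1.4767, 1.1147)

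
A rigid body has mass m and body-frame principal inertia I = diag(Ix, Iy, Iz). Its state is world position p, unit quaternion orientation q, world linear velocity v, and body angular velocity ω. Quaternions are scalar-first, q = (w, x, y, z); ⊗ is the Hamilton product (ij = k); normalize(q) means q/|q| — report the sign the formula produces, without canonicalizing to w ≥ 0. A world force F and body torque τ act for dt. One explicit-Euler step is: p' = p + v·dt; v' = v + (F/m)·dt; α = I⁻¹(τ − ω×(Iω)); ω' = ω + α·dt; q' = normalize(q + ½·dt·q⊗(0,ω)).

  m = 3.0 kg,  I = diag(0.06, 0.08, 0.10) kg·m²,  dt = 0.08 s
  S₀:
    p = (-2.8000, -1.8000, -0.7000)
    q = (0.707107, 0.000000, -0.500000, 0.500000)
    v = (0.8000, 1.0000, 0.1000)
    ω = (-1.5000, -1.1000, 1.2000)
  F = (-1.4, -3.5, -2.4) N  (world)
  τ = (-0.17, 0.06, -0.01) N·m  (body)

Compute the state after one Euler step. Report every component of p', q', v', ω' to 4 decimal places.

p' = p + v·dt = (-2.7360, -1.7200, -0.6920)
new velocity v' = (0.7627, 0.9067, 0.0360)
ω×(Iω) gyroscopic = (-0.0264, 0.0720, 0.0330)
(τ − ω×Iω)/I = (-2.3933, -0.1500, -0.4300)
ω + α·dt = (-1.6915, -1.1120, 1.1656)
Hamilton product q⊗(0,ω) = (-1.1500000, -1.1106605, -1.5278177, 0.0985284)
q' = normalize(q + ½dt·q⊗(0,ω)) = (0.6585, -0.0443, -0.5589, 0.5020)

p' = (-2.7360, -1.7200, -0.6920)
q' = (0.6585, -0.0443, -0.5589, 0.5020)
v' = (0.7627, 0.9067, 0.0360)
ω' = (-1.6915, -1.1120, 1.1656)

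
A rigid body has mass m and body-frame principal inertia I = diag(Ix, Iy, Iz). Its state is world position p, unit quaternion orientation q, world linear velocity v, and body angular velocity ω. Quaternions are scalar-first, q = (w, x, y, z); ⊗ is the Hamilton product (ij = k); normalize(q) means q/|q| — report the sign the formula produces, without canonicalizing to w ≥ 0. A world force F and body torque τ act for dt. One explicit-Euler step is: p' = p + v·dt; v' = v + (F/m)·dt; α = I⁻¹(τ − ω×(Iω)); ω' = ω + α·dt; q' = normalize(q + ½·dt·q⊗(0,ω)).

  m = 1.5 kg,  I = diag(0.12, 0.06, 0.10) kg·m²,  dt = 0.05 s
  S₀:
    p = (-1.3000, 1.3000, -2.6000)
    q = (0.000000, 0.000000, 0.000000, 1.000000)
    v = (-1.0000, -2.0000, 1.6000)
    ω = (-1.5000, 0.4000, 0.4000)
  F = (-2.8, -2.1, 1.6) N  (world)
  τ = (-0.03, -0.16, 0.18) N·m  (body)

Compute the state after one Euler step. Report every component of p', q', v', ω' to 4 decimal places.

linear accel F/m = (-1.8667, -1.4000, 1.0667)
p + v·dt = (-1.3500, 1.2000, -2.5200)
v' = v + a·dt = (-1.0933, -2.0700, 1.6533)
ω×(Iω) gyroscopic = (0.0064, -0.0120, 0.0360)
angular accel α = (-0.3033, -2.4667, 1.4400)
new body rate ω' = (-1.5152, 0.2767, 0.4720)
Hamilton product q⊗(0,ω) = (-0.4000000, -0.4000000, -1.5000000, 0.0000000)
q' = normalize(q + ½dt·q⊗(0,ω)) = (-0.0100, -0.0100, -0.0375, 0.9992)

p' = (-1.3500, 1.2000, -2.5200)
q' = (-0.0100, -0.0100, -0.0375, 0.9992)
v' = (-1.0933, -2.0700, 1.6533)
ω' = (-1.5152, 0.2767, 0.4720)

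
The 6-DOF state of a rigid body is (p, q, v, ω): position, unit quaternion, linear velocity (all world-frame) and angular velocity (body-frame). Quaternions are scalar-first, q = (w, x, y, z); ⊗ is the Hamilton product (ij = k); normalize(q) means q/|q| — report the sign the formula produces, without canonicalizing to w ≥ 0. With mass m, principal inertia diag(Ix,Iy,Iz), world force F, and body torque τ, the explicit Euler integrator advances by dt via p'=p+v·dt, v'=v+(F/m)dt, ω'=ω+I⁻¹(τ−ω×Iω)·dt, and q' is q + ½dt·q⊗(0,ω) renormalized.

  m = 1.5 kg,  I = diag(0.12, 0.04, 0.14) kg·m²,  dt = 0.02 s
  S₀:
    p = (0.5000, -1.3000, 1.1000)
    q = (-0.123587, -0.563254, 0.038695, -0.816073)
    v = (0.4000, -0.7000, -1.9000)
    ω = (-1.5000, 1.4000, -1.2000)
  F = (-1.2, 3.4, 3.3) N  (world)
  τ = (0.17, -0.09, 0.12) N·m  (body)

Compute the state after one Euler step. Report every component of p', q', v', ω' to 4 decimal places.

p' = (0.5080, -1.3140, 1.0620)
q' = (-0.1423, -0.5503, 0.0424, -0.8217)
v' = (0.3840, -0.6547, -1.8560)
ω' = (-1.4437, 1.3730, -1.2069)

p + v·dt = (0.5080, -1.3140, 1.0620)
new velocity v' = (0.3840, -0.6547, -1.8560)
precession coupling ω×(Iω) = (-0.1680, -0.0360, 0.1680)
angular accel α = (2.8167, -1.3500, -0.3429)
ω' = ω + α·dt = (-1.4437, 1.3730, -1.2069)
2q̇ = q⊗(0,ω) = (-1.8783416, 1.2814487, 0.3751829, -0.5822087)
q + ½dt·q⊗(0,ω), renormalized = (-0.1423, -0.5503, 0.0424, -0.8217)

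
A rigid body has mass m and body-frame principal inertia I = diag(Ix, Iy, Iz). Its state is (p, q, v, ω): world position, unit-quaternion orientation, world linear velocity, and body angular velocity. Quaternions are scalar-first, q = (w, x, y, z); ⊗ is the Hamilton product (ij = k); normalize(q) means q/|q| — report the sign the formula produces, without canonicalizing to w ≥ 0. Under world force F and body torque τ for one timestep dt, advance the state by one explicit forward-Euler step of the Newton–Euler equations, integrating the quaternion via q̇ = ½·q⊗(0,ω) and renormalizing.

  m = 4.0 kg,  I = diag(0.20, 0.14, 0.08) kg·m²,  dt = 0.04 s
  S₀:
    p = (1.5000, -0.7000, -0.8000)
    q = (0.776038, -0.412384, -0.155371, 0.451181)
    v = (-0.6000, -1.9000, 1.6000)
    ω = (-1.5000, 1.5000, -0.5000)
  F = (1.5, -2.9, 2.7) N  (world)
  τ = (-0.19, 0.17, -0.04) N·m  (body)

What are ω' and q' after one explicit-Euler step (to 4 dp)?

ω' = (-1.5470, 1.5229, -0.5875)
q' = (0.7721, -0.4472, -0.1496, 0.4260)

(τ − ω×Iω)/I = (-1.1750, 0.5714, -2.1875)
new body rate ω' = (-1.5470, 1.5229, -0.5875)
2q̇ = q⊗(0,ω) = (-0.1599290, -1.7631430, 0.2810935, -1.2396515)
q' = normalize(q + ½dt·q⊗(0,ω)) = (0.7721, -0.4472, -0.1496, 0.4260)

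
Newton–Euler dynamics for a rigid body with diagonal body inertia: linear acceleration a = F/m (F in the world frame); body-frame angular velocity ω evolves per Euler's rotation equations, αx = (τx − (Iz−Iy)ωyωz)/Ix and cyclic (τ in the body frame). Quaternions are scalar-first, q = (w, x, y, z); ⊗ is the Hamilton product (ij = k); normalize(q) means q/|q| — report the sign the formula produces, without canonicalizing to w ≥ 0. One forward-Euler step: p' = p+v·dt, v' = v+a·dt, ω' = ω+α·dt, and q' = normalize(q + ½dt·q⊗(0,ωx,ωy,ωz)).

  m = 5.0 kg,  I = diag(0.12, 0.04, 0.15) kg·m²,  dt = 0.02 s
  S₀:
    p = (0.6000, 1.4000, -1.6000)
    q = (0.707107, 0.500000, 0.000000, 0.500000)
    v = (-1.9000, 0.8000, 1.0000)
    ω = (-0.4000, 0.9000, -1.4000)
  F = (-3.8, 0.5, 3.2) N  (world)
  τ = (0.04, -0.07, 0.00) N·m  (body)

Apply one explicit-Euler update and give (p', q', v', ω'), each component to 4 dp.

p' = (0.5620, 1.4160, -1.5800)
q' = (0.7160, 0.4926, 0.0114, 0.4945)
v' = (-1.9152, 0.8020, 1.0128)
ω' = (-0.3702, 0.8734, -1.4038)

gyro term ω×Iω = (-0.1386, -0.0168, 0.0288)
angular accel α = (1.4883, -1.3300, -0.1920)
ω + α·dt = (-0.3702, 0.8734, -1.4038)
Hamilton product q⊗(0,ω) = (0.9000000, -0.7328428, 1.1363963, -0.5399498)
updated quaternion q' = (0.7160, 0.4926, 0.0114, 0.4945)
a = (-0.7600, 0.1000, 0.6400)
new position p' = (0.5620, 1.4160, -1.5800)
v' = v + a·dt = (-1.9152, 0.8020, 1.0128)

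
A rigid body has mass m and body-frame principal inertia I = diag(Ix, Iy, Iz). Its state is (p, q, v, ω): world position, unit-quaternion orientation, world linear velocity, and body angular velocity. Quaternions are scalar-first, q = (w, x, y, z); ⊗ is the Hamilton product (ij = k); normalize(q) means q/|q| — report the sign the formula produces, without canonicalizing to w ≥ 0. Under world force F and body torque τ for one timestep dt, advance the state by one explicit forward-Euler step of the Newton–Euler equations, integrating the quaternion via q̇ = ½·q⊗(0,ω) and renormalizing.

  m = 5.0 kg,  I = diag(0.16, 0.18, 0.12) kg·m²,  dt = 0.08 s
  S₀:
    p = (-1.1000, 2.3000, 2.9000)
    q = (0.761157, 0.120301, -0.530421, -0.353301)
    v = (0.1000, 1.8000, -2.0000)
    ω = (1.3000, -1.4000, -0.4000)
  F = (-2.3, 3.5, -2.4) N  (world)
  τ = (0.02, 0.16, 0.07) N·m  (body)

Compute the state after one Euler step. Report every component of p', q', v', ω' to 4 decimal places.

p + v·dt = (-1.0920, 2.4440, 2.7400)
v' = v + a·dt = (0.0632, 1.8560, -2.0384)
(τ − ω×Iω)/I = (0.3350, 1.0044, 0.8867)
ω + α·dt = (1.3268, -1.3196, -0.3291)
2q̇ = q⊗(0,ω) = (-1.0403011, 0.7070511, -1.4767907, 0.2166631)
q' = normalize(q + ½dt·q⊗(0,ω)) = (0.7174, 0.1481, -0.5877, -0.3436)

p' = (-1.0920, 2.4440, 2.7400)
q' = (0.7174, 0.1481, -0.5877, -0.3436)
v' = (0.0632, 1.8560, -2.0384)
ω' = (1.3268, -1.3196, -0.3291)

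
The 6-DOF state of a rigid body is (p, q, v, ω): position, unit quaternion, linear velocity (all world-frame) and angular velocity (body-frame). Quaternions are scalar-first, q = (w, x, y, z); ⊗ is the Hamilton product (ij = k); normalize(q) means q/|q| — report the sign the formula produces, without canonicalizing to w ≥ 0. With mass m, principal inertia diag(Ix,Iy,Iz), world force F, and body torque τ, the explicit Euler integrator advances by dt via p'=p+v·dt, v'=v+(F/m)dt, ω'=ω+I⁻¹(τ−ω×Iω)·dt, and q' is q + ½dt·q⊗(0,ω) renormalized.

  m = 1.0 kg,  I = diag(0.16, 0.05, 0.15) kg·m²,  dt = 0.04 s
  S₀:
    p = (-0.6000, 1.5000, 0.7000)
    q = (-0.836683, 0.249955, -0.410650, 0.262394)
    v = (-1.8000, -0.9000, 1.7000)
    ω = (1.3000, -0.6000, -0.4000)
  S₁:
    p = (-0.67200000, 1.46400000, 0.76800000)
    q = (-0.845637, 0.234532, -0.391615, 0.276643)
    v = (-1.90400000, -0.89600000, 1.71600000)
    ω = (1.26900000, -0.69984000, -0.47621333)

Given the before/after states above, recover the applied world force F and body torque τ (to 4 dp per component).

F = (-2.6000, 0.1000, 0.4000)
τ = (-0.1000, -0.1300, -0.2000)

rate change Δω = (-0.03100000, -0.09984000, -0.07621333)
ω₀×(Iω₀) = (0.0240, -0.0052, 0.0858)
τ = I·(Δω/dt) + ω₀×(Iω₀) = (-0.1000, -0.1300, -0.2000)
velocity change Δv = (-0.10400000, 0.00400000, 0.01600000)
applied force F = (-2.6000, 0.1000, 0.4000)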